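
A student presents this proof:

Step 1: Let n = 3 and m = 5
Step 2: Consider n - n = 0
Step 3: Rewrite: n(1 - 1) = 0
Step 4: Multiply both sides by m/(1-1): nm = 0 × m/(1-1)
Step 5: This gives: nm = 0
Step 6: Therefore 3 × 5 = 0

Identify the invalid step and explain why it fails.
Step 4: Multiply both sides by m/(1-1): nm = 0 × m/(1-1)

Step 4 multiplies both sides by m/(1-1). However, 1-1 = 0, so this is multiplication by m/0, which is undefined. We cannot multiply by an undefined expression.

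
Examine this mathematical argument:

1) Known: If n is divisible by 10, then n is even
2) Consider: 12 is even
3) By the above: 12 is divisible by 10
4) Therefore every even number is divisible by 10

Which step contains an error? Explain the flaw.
Step 3: By the above: 12 is divisible by 10

Step 3 commits the fallacy of affirming the consequent. The known fact 'divisible by 10 → even' does NOT imply 'even → divisible by 10'. That would be the converse, which is false. For example, 12 is even but 12 ÷ 10 = 1.20, which is not an integer.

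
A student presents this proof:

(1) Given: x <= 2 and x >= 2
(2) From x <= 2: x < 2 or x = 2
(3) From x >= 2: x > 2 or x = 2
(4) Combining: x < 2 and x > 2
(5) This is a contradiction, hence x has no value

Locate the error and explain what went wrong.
Step 4: Combining: x < 2 and x > 2

Step 4 incorrectly combines the conditions. From x <= 2 and x >= 2, the intersection is x = 2. The error treats the 'or' cases as 'and' requirements. The correct conclusion is that x = 2 is the unique solution, not that no solution exists.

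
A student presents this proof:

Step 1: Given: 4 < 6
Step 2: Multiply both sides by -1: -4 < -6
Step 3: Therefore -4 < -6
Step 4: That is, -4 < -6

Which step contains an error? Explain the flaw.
Step 2: Multiply both sides by -1: -4 < -6

Step 2 multiplies both sides by -1 but fails to reverse the inequality sign. When multiplying (or dividing) an inequality by a negative number, the direction must be reversed. Since 4 < 6, we should get -4 > -6, i.e., -4 > -6.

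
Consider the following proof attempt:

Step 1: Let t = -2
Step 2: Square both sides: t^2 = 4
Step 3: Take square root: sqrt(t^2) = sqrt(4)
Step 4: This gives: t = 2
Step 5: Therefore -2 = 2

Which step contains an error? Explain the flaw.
Step 4: This gives: t = 2

Step 4 incorrectly states that sqrt(t^2) = t. The correct identity is sqrt(t^2) = |t|. Since t = -2 < 0, we have sqrt(t^2) = |-2| = 2, not t = -2.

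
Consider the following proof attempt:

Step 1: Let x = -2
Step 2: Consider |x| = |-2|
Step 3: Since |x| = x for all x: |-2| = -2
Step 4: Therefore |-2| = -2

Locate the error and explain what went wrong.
Step 3: Since |x| = x for all x: |-2| = -2

Step 3 incorrectly states that |x| = x for all x. The correct definition is |x| = x when x >= 0, and |x| = -x when x < 0. Since -2 < 0, we have |-2| = -(-2) = 2, not -2.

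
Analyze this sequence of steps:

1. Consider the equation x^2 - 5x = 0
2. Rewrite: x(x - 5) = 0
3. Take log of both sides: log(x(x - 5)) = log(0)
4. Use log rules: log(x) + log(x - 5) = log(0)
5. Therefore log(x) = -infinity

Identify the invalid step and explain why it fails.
Step 3: Take log of both sides: log(x(x - 5)) = log(0)

Step 3 takes the logarithm of both sides, resulting in log(0) on the right side. The logarithm is only defined for positive numbers; log(0) is undefined (approaches negative infinity). This operation is invalid.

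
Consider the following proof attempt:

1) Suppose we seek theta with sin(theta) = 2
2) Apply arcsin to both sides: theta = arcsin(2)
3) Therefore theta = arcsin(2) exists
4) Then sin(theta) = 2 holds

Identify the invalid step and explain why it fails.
Step 2: Apply arcsin to both sides: theta = arcsin(2)

Step 2 applies arcsin to 2. However, arcsin(x) is only defined for x in [-1, 1] because sin(theta) can only produce values in that range. Since |2| > 1, arcsin(2) is undefined. There is no angle whose sine equals 2.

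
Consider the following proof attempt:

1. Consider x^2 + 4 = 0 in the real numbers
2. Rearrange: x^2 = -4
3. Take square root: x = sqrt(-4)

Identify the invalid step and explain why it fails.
Step 3: Take square root: x = sqrt(-4)

Step 3 takes the square root of -4, which is negative. In the real number system, the square root of a negative number is undefined. The equation x^2 + 4 = 0 has no real solutions. Square roots of negative numbers only exist in the complex numbers.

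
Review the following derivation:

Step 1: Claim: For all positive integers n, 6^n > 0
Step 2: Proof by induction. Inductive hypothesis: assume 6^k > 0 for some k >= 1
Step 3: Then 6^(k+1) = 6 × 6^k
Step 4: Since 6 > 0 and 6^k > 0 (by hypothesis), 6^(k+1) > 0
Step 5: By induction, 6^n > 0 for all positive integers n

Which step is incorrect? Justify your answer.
Step 5: By induction, 6^n > 0 for all positive integers n

Step 5 concludes the proof by induction, but no base case was ever established. A valid induction proof requires: (1) a base case proving 6^1 > 0, and (2) an inductive step showing IF 6^k > 0 THEN 6^(k+1) > 0. Steps 2-4 correctly establish the inductive step, but without the base case the conclusion in step 5 does not follow.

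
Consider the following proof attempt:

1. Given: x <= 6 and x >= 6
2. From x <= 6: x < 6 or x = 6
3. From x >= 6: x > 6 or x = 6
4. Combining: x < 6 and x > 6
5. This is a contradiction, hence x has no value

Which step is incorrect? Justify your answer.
Step 4: Combining: x < 6 and x > 6

Step 4 incorrectly combines the conditions. From x <= 6 and x >= 6, the intersection is x = 6. The error treats the 'or' cases as 'and' requirements. The correct conclusion is that x = 6 is the unique solution, not that no solution exists.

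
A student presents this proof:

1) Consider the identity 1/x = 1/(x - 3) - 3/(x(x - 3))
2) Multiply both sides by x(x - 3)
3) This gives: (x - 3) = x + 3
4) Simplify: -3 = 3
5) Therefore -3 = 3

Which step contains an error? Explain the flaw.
Step 3: This gives: (x - 3) = x + 3

Step 3 makes a sign error when clearing denominators. Multiplying -3/(x(x - 3)) by x(x - 3) gives -3, not +3. The correct result is (x - 3) = x - 3, which is trivially true, not (x - 3) = x + 3. (Step 1 is a valid identity: 1/(x - 3) - 3/(x(x - 3)) = (x - 3)/(x(x - 3)) = 1/x.)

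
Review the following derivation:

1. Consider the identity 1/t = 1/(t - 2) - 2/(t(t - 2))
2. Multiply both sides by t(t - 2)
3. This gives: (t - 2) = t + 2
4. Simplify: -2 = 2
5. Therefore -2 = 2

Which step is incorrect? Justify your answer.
Step 3: This gives: (t - 2) = t + 2

Step 3 makes a sign error when clearing denominators. Multiplying -2/(t(t - 2)) by t(t - 2) gives -2, not +2. The correct result is (t - 2) = t - 2, which is trivially true, not (t - 2) = t + 2. (Step 1 is a valid identity: 1/(t - 2) - 2/(t(t - 2)) = (t - 2)/(t(t - 2)) = 1/t.)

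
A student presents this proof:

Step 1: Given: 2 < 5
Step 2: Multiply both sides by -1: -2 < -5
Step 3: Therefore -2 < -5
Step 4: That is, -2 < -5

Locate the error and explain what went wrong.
Step 2: Multiply both sides by -1: -2 < -5

Step 2 multiplies both sides by -1 but fails to reverse the inequality sign. When multiplying (or dividing) an inequality by a negative number, the direction must be reversed. Since 2 < 5, we should get -2 > -5, i.e., -2 > -5.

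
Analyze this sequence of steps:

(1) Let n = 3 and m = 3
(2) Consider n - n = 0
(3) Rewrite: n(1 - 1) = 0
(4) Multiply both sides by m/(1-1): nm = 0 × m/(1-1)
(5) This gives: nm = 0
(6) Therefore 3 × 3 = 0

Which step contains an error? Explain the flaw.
Step 4: Multiply both sides by m/(1-1): nm = 0 × m/(1-1)

Step 4 multiplies both sides by m/(1-1). However, 1-1 = 0, so this is multiplication by m/0, which is undefined. We cannot multiply by an undefined expression.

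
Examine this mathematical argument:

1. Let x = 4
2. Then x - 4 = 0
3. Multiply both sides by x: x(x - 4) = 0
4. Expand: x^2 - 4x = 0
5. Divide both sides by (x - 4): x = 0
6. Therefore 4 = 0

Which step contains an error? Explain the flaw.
Step 5: Divide both sides by (x - 4): x = 0

Step 5 divides both sides by (x - 4). However, since x = 4, we have (x - 4) = 0. Division by zero is undefined, making this step invalid.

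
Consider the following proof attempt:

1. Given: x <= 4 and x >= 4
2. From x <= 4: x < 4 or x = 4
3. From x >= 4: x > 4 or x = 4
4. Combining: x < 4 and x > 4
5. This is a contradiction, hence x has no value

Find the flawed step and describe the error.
Step 4: Combining: x < 4 and x > 4

Step 4 incorrectly combines the conditions. From x <= 4 and x >= 4, the intersection is x = 4. The error treats the 'or' cases as 'and' requirements. The correct conclusion is that x = 4 is the unique solution, not that no solution exists.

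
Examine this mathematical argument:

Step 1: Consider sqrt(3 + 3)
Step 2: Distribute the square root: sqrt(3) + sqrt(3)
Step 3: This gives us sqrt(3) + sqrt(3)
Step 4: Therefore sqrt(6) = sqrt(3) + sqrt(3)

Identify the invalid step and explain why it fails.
Step 2: Distribute the square root: sqrt(3) + sqrt(3)

Step 2 incorrectly 'distributes' the square root over addition. The square root function does not distribute: sqrt(a + b) ≠ sqrt(a) + sqrt(b). In fact, sqrt(3 + 3) = sqrt(6) ≈ 2.4495, while sqrt(3) + sqrt(3) ≈ 3.4641.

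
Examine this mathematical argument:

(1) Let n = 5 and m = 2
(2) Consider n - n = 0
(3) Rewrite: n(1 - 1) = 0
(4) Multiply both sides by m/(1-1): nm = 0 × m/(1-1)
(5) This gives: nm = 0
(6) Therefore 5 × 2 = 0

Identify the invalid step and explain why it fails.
Step 4: Multiply both sides by m/(1-1): nm = 0 × m/(1-1)

Step 4 multiplies both sides by m/(1-1). However, 1-1 = 0, so this is multiplication by m/0, which is undefined. We cannot multiply by an undefined expression.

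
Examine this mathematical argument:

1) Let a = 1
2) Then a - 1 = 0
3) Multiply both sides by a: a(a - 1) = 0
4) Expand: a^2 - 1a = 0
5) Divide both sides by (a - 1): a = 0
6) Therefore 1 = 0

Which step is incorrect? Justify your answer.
Step 5: Divide both sides by (a - 1): a = 0

Step 5 divides both sides by (a - 1). However, since a = 1, we have (a - 1) = 0. Division by zero is undefined, making this step invalid.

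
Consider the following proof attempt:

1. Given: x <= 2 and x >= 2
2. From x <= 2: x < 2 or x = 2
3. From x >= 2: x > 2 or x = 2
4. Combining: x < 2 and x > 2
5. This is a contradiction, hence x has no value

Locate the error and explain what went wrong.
Step 4: Combining: x < 2 and x > 2

Step 4 incorrectly combines the conditions. From x <= 2 and x >= 2, the intersection is x = 2. The error treats the 'or' cases as 'and' requirements. The correct conclusion is that x = 2 is the unique solution, not that no solution exists.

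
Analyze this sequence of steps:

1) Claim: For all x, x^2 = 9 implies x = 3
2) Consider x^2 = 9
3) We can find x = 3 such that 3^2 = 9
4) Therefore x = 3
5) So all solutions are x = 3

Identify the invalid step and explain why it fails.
Step 4: Therefore x = 3

Step 4 incorrectly concludes that x = 3 is the only solution. The proof shows that x = 3 is A solution (existence), but does not show it is the ONLY solution (uniqueness). In fact, x = -3 is also a solution since (-3)^2 = 9. Finding one solution doesn't prove there are no others.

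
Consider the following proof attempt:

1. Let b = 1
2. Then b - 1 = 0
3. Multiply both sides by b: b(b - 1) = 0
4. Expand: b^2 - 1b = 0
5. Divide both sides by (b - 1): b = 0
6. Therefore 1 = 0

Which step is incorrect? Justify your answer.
Step 5: Divide both sides by (b - 1): b = 0

Step 5 divides both sides by (b - 1). However, since b = 1, we have (b - 1) = 0. Division by zero is undefined, making this step invalid.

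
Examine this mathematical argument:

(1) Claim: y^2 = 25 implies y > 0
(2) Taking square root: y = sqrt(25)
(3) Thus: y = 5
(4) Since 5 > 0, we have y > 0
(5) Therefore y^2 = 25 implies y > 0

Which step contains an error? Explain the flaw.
Step 2: Taking square root: y = sqrt(25)

Step 2 takes the square root and assumes the positive root only. The equation y^2 = 25 actually has two solutions: y = 5 and y = -5. The proof silently assumes y > 0 without justification, then uses this assumption to conclude y > 0, which is circular. The counterexample y = -5 shows the claim is false.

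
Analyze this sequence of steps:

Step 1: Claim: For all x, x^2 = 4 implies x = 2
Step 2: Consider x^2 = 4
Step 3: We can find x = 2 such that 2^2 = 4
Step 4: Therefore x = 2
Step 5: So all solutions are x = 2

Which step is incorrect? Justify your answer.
Step 4: Therefore x = 2

Step 4 incorrectly concludes that x = 2 is the only solution. The proof shows that x = 2 is A solution (existence), but does not show it is the ONLY solution (uniqueness). In fact, x = -2 is also a solution since (-2)^2 = 4. Finding one solution doesn't prove there are no others.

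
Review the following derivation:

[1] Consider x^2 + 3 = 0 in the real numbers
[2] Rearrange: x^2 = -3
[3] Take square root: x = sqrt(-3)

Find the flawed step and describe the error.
Step 3: Take square root: x = sqrt(-3)

Step 3 takes the square root of -3, which is negative. In the real number system, the square root of a negative number is undefined. The equation x^2 + 3 = 0 has no real solutions. Square roots of negative numbers only exist in the complex numbers.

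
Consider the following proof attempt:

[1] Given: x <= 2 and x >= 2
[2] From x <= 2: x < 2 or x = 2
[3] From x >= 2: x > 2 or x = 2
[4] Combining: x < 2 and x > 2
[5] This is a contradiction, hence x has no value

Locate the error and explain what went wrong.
Step 4: Combining: x < 2 and x > 2

Step 4 incorrectly combines the conditions. From x <= 2 and x >= 2, the intersection is x = 2. The error treats the 'or' cases as 'and' requirements. The correct conclusion is that x = 2 is the unique solution, not that no solution exists.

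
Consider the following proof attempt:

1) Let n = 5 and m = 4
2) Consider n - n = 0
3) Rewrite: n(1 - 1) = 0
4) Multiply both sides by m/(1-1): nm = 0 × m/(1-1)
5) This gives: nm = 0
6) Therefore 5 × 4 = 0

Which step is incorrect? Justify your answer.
Step 4: Multiply both sides by m/(1-1): nm = 0 × m/(1-1)

Step 4 multiplies both sides by m/(1-1). However, 1-1 = 0, so this is multiplication by m/0, which is undefined. We cannot multiply by an undefined expression.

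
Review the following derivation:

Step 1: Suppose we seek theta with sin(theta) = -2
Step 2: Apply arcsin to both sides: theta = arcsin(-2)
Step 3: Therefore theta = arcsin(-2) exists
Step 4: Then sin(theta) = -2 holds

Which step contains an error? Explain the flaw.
Step 2: Apply arcsin to both sides: theta = arcsin(-2)

Step 2 applies arcsin to -2. However, arcsin(x) is only defined for x in [-1, 1] because sin(theta) can only produce values in that range. Since |-2| > 1, arcsin(-2) is undefined. There is no angle whose sine equals -2.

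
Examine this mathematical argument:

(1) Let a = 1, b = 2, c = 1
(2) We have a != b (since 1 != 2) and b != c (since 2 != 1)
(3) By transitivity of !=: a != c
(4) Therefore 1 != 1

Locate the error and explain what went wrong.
Step 3: By transitivity of !=: a != c

Step 3 incorrectly applies transitivity to the '!=' relation. Transitivity states: if a R b and b R c, then a R c. However, '!=' is not transitive. Counterexample: 1 != 2 and 2 != 1, but 1 = 1 (both equal 1). Transitivity holds for relations like <, <=, =, but not for !=.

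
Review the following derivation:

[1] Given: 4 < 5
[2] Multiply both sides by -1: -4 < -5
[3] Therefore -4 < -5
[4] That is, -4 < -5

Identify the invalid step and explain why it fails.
Step 2: Multiply both sides by -1: -4 < -5

Step 2 multiplies both sides by -1 but fails to reverse the inequality sign. When multiplying (or dividing) an inequality by a negative number, the direction must be reversed. Since 4 < 5, we should get -4 > -5, i.e., -4 > -5.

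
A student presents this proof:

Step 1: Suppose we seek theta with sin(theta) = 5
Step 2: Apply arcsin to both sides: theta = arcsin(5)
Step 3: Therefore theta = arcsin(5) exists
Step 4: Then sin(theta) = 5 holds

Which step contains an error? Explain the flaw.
Step 2: Apply arcsin to both sides: theta = arcsin(5)

Step 2 applies arcsin to 5. However, arcsin(x) is only defined for x in [-1, 1] because sin(theta) can only produce values in that range. Since |5| > 1, arcsin(5) is undefined. There is no angle whose sine equals 5.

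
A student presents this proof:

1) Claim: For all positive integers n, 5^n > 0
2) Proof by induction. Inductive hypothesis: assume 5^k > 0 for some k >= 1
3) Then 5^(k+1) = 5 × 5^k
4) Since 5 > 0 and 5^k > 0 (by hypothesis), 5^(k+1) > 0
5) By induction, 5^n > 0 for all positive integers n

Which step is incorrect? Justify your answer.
Step 5: By induction, 5^n > 0 for all positive integers n

Step 5 concludes the proof by induction, but no base case was ever established. A valid induction proof requires: (1) a base case proving 5^1 > 0, and (2) an inductive step showing IF 5^k > 0 THEN 5^(k+1) > 0. Steps 2-4 correctly establish the inductive step, but without the base case the conclusion in step 5 does not follow.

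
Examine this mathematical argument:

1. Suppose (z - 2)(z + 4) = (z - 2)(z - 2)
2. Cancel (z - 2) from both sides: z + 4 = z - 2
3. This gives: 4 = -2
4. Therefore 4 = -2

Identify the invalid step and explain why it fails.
Step 2: Cancel (z - 2) from both sides: z + 4 = z - 2

Step 2 cancels (z - 2) from both sides. This is only valid if (z - 2) ≠ 0, i.e., z ≠ 2. When z = 2, both sides equal zero regardless of the other factors. The correct approach requires considering z = 2 as a separate case.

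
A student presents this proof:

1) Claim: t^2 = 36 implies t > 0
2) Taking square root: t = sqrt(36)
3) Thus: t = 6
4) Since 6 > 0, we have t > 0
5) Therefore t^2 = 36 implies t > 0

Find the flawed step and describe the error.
Step 2: Taking square root: t = sqrt(36)

Step 2 takes the square root and assumes the positive root only. The equation t^2 = 36 actually has two solutions: t = 6 and t = -6. The proof silently assumes t > 0 without justification, then uses this assumption to conclude t > 0, which is circular. The counterexample t = -6 shows the claim is false.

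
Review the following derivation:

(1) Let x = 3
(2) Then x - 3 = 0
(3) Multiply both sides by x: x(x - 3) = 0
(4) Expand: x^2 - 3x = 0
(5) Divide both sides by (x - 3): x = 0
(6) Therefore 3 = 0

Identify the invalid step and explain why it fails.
Step 5: Divide both sides by (x - 3): x = 0

Step 5 divides both sides by (x - 3). However, since x = 3, we have (x - 3) = 0. Division by zero is undefined, making this step invalid.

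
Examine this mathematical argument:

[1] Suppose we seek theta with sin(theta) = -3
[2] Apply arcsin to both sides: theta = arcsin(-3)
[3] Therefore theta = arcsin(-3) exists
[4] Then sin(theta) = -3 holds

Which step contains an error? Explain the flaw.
Step 2: Apply arcsin to both sides: theta = arcsin(-3)

Step 2 applies arcsin to -3. However, arcsin(x) is only defined for x in [-1, 1] because sin(theta) can only produce values in that range. Since |-3| > 1, arcsin(-3) is undefined. There is no angle whose sine equals -3.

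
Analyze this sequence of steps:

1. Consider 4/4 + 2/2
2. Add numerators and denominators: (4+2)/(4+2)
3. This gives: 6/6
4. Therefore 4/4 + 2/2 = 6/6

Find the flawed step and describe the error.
Step 2: Add numerators and denominators: (4+2)/(4+2)

Step 2 incorrectly adds fractions by separately adding numerators and denominators. This is wrong. The correct method requires a common denominator: 4/4 + 2/2 = (4×2 + 2×4)/(4×2) = 16/8 = 2. The method used gives 6/6, which is different.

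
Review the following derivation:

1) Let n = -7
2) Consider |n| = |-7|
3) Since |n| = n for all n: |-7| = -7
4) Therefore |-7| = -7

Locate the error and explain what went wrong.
Step 3: Since |n| = n for all n: |-7| = -7

Step 3 incorrectly states that |n| = n for all n. The correct definition is |n| = n when n >= 0, and |n| = -n when n < 0. Since -7 < 0, we have |-7| = -(-7) = 7, not -7.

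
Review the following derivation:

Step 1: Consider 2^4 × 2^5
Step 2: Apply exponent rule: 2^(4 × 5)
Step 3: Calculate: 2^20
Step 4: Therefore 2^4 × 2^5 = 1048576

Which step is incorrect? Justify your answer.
Step 2: Apply exponent rule: 2^(4 × 5)

Step 2 incorrectly states that a^b × a^c = a^(b×c). The correct rule is a^b × a^c = a^(b+c). The actual value is 2^4 × 2^5 = 2^9 = 512, not 2^20 = 1048576.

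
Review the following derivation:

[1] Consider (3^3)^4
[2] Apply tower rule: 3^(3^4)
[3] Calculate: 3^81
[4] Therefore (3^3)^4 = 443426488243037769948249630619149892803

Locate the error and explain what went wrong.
Step 2: Apply tower rule: 3^(3^4)

Step 2 incorrectly states that (a^b)^c = a^(b^c). The correct rule is (a^b)^c = a^(b×c). The actual value is (3^3)^4 = 3^12 = 531441, not 3^81 = 443426488243037769948249630619149892803.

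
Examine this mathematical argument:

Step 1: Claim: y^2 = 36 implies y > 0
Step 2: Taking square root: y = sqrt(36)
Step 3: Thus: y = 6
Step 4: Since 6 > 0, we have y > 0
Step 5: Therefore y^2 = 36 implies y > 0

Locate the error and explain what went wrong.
Step 2: Taking square root: y = sqrt(36)

Step 2 takes the square root and assumes the positive root only. The equation y^2 = 36 actually has two solutions: y = 6 and y = -6. The proof silently assumes y > 0 without justification, then uses this assumption to conclude y > 0, which is circular. The counterexample y = -6 shows the claim is false.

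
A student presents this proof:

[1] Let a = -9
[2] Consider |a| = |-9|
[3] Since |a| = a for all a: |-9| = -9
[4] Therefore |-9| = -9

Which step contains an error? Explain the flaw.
Step 3: Since |a| = a for all a: |-9| = -9

Step 3 incorrectly states that |a| = a for all a. The correct definition is |a| = a when a >= 0, and |a| = -a when a < 0. Since -9 < 0, we have |-9| = -(-9) = 9, not -9.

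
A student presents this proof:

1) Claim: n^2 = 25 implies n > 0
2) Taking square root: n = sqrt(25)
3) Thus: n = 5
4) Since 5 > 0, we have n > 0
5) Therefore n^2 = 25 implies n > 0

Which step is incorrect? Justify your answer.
Step 2: Taking square root: n = sqrt(25)

Step 2 takes the square root and assumes the positive root only. The equation n^2 = 25 actually has two solutions: n = 5 and n = -5. The proof silently assumes n > 0 without justification, then uses this assumption to conclude n > 0, which is circular. The counterexample n = -5 shows the claim is false.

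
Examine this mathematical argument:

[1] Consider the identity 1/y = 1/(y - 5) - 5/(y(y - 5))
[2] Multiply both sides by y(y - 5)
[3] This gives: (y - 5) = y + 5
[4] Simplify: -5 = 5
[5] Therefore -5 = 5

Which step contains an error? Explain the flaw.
Step 3: This gives: (y - 5) = y + 5

Step 3 makes a sign error when clearing denominators. Multiplying -5/(y(y - 5)) by y(y - 5) gives -5, not +5. The correct result is (y - 5) = y - 5, which is trivially true, not (y - 5) = y + 5. (Step 1 is a valid identity: 1/(y - 5) - 5/(y(y - 5)) = (y - 5)/(y(y - 5)) = 1/y.)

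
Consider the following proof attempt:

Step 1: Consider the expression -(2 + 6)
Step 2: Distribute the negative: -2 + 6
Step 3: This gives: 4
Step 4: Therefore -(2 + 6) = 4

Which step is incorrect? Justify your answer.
Step 2: Distribute the negative: -2 + 6

Step 2 incorrectly distributes the negative sign. The correct distribution is -(2 + 6) = -2 - 6 = -8. The negative must be applied to both terms, not just the first. The error treats -(2 + 6) as -2 + 6, which equals 4 instead of -8.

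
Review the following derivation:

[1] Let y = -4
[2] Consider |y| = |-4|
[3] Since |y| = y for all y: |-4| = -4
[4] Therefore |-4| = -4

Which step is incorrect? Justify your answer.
Step 3: Since |y| = y for all y: |-4| = -4

Step 3 incorrectly states that |y| = y for all y. The correct definition is |y| = y when y >= 0, and |y| = -y when y < 0. Since -4 < 0, we have |-4| = -(-4) = 4, not -4.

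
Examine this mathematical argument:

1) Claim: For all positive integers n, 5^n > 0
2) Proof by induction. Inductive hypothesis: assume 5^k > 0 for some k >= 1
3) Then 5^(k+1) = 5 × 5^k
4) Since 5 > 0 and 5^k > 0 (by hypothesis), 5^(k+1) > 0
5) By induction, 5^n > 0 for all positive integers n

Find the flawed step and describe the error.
Step 5: By induction, 5^n > 0 for all positive integers n

Step 5 concludes the proof by induction, but no base case was ever established. A valid induction proof requires: (1) a base case proving 5^1 > 0, and (2) an inductive step showing IF 5^k > 0 THEN 5^(k+1) > 0. Steps 2-4 correctly establish the inductive step, but without the base case the conclusion in step 5 does not follow.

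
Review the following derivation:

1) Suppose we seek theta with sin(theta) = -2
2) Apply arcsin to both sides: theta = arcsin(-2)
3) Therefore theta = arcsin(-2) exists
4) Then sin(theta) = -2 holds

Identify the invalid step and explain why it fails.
Step 2: Apply arcsin to both sides: theta = arcsin(-2)

Step 2 applies arcsin to -2. However, arcsin(x) is only defined for x in [-1, 1] because sin(theta) can only produce values in that range. Since |-2| > 1, arcsin(-2) is undefined. There is no angle whose sine equals -2.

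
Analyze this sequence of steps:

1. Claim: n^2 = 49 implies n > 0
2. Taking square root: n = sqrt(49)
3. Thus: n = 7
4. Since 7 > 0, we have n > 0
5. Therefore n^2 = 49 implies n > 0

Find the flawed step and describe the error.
Step 2: Taking square root: n = sqrt(49)

Step 2 takes the square root and assumes the positive root only. The equation n^2 = 49 actually has two solutions: n = 7 and n = -7. The proof silently assumes n > 0 without justification, then uses this assumption to conclude n > 0, which is circular. The counterexample n = -7 shows the claim is false.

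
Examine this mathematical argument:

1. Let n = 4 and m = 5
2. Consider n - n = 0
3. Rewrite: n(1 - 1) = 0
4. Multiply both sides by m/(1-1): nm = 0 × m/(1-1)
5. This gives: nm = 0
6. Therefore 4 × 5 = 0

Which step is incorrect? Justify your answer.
Step 4: Multiply both sides by m/(1-1): nm = 0 × m/(1-1)

Step 4 multiplies both sides by m/(1-1). However, 1-1 = 0, so this is multiplication by m/0, which is undefined. We cannot multiply by an undefined expression.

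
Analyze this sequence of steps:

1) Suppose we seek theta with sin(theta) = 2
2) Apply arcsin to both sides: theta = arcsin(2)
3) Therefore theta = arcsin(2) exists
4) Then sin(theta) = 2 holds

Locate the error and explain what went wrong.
Step 2: Apply arcsin to both sides: theta = arcsin(2)

Step 2 applies arcsin to 2. However, arcsin(x) is only defined for x in [-1, 1] because sin(theta) can only produce values in that range. Since |2| > 1, arcsin(2) is undefined. There is no angle whose sine equals 2.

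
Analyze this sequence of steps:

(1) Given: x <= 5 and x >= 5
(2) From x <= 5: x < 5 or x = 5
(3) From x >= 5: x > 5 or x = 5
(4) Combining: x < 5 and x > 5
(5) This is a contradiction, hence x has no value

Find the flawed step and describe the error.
Step 4: Combining: x < 5 and x > 5

Step 4 incorrectly combines the conditions. From x <= 5 and x >= 5, the intersection is x = 5. The error treats the 'or' cases as 'and' requirements. The correct conclusion is that x = 5 is the unique solution, not that no solution exists.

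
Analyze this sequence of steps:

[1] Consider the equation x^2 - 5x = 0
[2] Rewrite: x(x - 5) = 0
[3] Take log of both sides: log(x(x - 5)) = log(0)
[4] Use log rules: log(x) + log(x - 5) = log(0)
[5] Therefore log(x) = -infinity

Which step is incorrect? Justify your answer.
Step 3: Take log of both sides: log(x(x - 5)) = log(0)

Step 3 takes the logarithm of both sides, resulting in log(0) on the right side. The logarithm is only defined for positive numbers; log(0) is undefined (approaches negative infinity). This operation is invalid.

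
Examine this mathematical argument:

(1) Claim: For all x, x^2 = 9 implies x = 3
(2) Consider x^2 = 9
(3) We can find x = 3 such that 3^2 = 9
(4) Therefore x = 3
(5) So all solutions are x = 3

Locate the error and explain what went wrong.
Step 4: Therefore x = 3

Step 4 incorrectly concludes that x = 3 is the only solution. The proof shows that x = 3 is A solution (existence), but does not show it is the ONLY solution (uniqueness). In fact, x = -3 is also a solution since (-3)^2 = 9. Finding one solution doesn't prove there are no others.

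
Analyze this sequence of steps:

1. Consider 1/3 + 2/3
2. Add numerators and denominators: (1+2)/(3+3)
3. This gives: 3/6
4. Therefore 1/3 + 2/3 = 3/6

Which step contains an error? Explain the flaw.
Step 2: Add numerators and denominators: (1+2)/(3+3)

Step 2 incorrectly adds fractions by separately adding numerators and denominators. This is wrong. The correct method requires a common denominator: 1/3 + 2/3 = (1×3 + 2×3)/(3×3) = 9/9 = 1. The method used gives 3/6, which is different.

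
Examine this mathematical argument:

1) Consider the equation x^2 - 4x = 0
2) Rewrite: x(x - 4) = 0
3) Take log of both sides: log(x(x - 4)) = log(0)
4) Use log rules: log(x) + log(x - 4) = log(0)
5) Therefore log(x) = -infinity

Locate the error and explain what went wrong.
Step 3: Take log of both sides: log(x(x - 4)) = log(0)

Step 3 takes the logarithm of both sides, resulting in log(0) on the right side. The logarithm is only defined for positive numbers; log(0) is undefined (approaches negative infinity). This operation is invalid.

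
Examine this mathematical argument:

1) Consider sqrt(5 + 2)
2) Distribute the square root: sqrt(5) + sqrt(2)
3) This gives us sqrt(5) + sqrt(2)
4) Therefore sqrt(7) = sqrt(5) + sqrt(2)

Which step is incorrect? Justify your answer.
Step 2: Distribute the square root: sqrt(5) + sqrt(2)

Step 2 incorrectly 'distributes' the square root over addition. The square root function does not distribute: sqrt(a + b) ≠ sqrt(a) + sqrt(b). In fact, sqrt(5 + 2) = sqrt(7) ≈ 2.6458, while sqrt(5) + sqrt(2) ≈ 3.6503.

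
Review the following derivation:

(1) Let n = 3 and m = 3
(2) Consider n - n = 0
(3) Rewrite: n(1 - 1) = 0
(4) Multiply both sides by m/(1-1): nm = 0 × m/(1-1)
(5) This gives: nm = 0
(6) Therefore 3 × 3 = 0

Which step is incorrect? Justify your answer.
Step 4: Multiply both sides by m/(1-1): nm = 0 × m/(1-1)

Step 4 multiplies both sides by m/(1-1). However, 1-1 = 0, so this is multiplication by m/0, which is undefined. We cannot multiply by an undefined expression.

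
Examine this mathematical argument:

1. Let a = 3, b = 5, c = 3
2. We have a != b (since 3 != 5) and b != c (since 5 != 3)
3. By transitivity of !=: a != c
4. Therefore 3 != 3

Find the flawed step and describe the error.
Step 3: By transitivity of !=: a != c

Step 3 incorrectly applies transitivity to the '!=' relation. Transitivity states: if a R b and b R c, then a R c. However, '!=' is not transitive. Counterexample: 3 != 5 and 5 != 3, but 3 = 3 (both equal 3). Transitivity holds for relations like <, <=, =, but not for !=.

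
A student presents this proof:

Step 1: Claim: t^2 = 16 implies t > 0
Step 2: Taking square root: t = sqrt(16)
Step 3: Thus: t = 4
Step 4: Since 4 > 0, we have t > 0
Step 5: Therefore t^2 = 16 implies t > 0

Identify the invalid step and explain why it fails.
Step 2: Taking square root: t = sqrt(16)

Step 2 takes the square root and assumes the positive root only. The equation t^2 = 16 actually has two solutions: t = 4 and t = -4. The proof silently assumes t > 0 without justification, then uses this assumption to conclude t > 0, which is circular. The counterexample t = -4 shows the claim is false.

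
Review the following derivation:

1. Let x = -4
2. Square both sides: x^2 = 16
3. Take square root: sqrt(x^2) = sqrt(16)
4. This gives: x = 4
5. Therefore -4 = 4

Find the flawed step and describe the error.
Step 4: This gives: x = 4

Step 4 incorrectly states that sqrt(x^2) = x. The correct identity is sqrt(x^2) = |x|. Since x = -4 < 0, we have sqrt(x^2) = |-4| = 4, not x = -4.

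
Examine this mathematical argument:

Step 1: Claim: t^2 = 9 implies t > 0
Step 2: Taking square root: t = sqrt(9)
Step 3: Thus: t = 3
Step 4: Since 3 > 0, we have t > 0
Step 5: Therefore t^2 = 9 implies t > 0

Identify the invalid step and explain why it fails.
Step 2: Taking square root: t = sqrt(9)

Step 2 takes the square root and assumes the positive root only. The equation t^2 = 9 actually has two solutions: t = 3 and t = -3. The proof silently assumes t > 0 without justification, then uses this assumption to conclude t > 0, which is circular. The counterexample t = -3 shows the claim is false.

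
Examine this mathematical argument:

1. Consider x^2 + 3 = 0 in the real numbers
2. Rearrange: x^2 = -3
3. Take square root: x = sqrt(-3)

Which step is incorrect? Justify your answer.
Step 3: Take square root: x = sqrt(-3)

Step 3 takes the square root of -3, which is negative. In the real number system, the square root of a negative number is undefined. The equation x^2 + 3 = 0 has no real solutions. Square roots of negative numbers only exist in the complex numbers.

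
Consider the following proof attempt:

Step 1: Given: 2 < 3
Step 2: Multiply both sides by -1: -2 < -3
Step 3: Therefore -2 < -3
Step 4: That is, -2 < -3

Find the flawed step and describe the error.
Step 2: Multiply both sides by -1: -2 < -3

Step 2 multiplies both sides by -1 but fails to reverse the inequality sign. When multiplying (or dividing) an inequality by a negative number, the direction must be reversed. Since 2 < 3, we should get -2 > -3, i.e., -2 > -3.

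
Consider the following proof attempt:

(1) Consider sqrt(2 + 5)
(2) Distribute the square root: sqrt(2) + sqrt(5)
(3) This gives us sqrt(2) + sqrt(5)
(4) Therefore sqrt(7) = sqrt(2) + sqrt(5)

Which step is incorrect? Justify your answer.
Step 2: Distribute the square root: sqrt(2) + sqrt(5)

Step 2 incorrectly 'distributes' the square root over addition. The square root function does not distribute: sqrt(a + b) ≠ sqrt(a) + sqrt(b). In fact, sqrt(2 + 5) = sqrt(7) ≈ 2.6458, while sqrt(2) + sqrt(5) ≈ 3.6503.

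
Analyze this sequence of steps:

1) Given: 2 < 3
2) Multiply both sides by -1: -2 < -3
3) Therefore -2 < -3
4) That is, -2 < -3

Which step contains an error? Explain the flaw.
Step 2: Multiply both sides by -1: -2 < -3

Step 2 multiplies both sides by -1 but fails to reverse the inequality sign. When multiplying (or dividing) an inequality by a negative number, the direction must be reversed. Since 2 < 3, we should get -2 > -3, i.e., -2 > -3.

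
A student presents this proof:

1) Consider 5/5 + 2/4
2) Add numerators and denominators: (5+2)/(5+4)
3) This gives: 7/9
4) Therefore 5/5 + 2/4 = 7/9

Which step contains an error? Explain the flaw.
Step 2: Add numerators and denominators: (5+2)/(5+4)

Step 2 incorrectly adds fractions by separately adding numerators and denominators. This is wrong. The correct method requires a common denominator: 5/5 + 2/4 = (5×4 + 2×5)/(5×4) = 30/20 = 3/2. The method used gives 7/9, which is different.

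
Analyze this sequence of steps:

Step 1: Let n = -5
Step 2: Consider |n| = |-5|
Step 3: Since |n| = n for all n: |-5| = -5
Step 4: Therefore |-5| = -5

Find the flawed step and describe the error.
Step 3: Since |n| = n for all n: |-5| = -5

Step 3 incorrectly states that |n| = n for all n. The correct definition is |n| = n when n >= 0, and |n| = -n when n < 0. Since -5 < 0, we have |-5| = -(-5) = 5, not -5.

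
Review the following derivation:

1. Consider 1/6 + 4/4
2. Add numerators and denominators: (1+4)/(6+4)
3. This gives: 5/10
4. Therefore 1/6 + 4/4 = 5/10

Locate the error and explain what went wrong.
Step 2: Add numerators and denominators: (1+4)/(6+4)

Step 2 incorrectly adds fractions by separately adding numerators and denominators. This is wrong. The correct method requires a common denominator: 1/6 + 4/4 = (1×4 + 4×6)/(6×4) = 28/24 = 7/6. The method used gives 5/10, which is different.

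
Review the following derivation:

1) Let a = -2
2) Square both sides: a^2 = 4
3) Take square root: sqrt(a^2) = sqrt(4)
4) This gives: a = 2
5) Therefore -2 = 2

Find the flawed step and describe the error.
Step 4: This gives: a = 2

Step 4 incorrectly states that sqrt(a^2) = a. The correct identity is sqrt(a^2) = |a|. Since a = -2 < 0, we have sqrt(a^2) = |-2| = 2, not a = -2.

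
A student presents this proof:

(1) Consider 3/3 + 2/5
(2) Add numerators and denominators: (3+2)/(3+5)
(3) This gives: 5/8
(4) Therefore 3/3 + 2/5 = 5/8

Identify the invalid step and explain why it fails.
Step 2: Add numerators and denominators: (3+2)/(3+5)

Step 2 incorrectly adds fractions by separately adding numerators and denominators. This is wrong. The correct method requires a common denominator: 3/3 + 2/5 = (3×5 + 2×3)/(3×5) = 21/15 = 7/5. The method used gives 5/8, which is different.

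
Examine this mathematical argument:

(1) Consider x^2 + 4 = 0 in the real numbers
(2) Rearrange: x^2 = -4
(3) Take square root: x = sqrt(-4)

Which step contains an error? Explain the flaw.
Step 3: Take square root: x = sqrt(-4)

Step 3 takes the square root of -4, which is negative. In the real number system, the square root of a negative number is undefined. The equation x^2 + 4 = 0 has no real solutions. Square roots of negative numbers only exist in the complex numbers.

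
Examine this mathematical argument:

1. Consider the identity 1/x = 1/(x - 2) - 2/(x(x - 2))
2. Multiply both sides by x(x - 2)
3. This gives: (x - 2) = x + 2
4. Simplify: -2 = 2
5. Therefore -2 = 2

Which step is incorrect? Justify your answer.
Step 3: This gives: (x - 2) = x + 2

Step 3 makes a sign error when clearing denominators. Multiplying -2/(x(x - 2)) by x(x - 2) gives -2, not +2. The correct result is (x - 2) = x - 2, which is trivially true, not (x - 2) = x + 2. (Step 1 is a valid identity: 1/(x - 2) - 2/(x(x - 2)) = (x - 2)/(x(x - 2)) = 1/x.)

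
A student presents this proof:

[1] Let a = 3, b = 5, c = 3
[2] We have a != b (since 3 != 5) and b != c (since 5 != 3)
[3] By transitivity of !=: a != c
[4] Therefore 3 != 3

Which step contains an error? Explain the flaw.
Step 3: By transitivity of !=: a != c

Step 3 incorrectly applies transitivity to the '!=' relation. Transitivity states: if a R b and b R c, then a R c. However, '!=' is not transitive. Counterexample: 3 != 5 and 5 != 3, but 3 = 3 (both equal 3). Transitivity holds for relations like <, <=, =, but not for !=.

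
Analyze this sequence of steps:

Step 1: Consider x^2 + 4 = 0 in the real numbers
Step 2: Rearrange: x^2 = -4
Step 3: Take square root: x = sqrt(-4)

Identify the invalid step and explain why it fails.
Step 3: Take square root: x = sqrt(-4)

Step 3 takes the square root of -4, which is negative. In the real number system, the square root of a negative number is undefined. The equation x^2 + 4 = 0 has no real solutions. Square roots of negative numbers only exist in the complex numbers.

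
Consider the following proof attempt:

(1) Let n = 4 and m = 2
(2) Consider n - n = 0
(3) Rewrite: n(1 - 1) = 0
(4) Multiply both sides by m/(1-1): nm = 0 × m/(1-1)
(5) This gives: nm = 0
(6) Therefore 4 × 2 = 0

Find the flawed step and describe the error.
Step 4: Multiply both sides by m/(1-1): nm = 0 × m/(1-1)

Step 4 multiplies both sides by m/(1-1). However, 1-1 = 0, so this is multiplication by m/0, which is undefined. We cannot multiply by an undefined expression.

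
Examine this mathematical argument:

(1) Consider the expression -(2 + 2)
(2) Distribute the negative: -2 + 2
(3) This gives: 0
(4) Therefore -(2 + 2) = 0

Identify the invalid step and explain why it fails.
Step 2: Distribute the negative: -2 + 2

Step 2 incorrectly distributes the negative sign. The correct distribution is -(2 + 2) = -2 - 2 = -4. The negative must be applied to both terms, not just the first. The error treats -(2 + 2) as -2 + 2, which equals 0 instead of -4.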